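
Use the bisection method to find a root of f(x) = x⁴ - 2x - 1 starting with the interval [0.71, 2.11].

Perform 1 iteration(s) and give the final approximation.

f(x) = x⁴ - 2x - 1
Initial interval: [0.71, 2.11]

Iteration 1:
  c_1 = (0.710000 + 2.110000)/2 = 1.410000
  f(c_1) = f(1.410000) = 0.132542
  f(a) × f(c) < 0, new interval: [0.710000, 1.410000]

After 1 iteration(s), the approximation is c_1 = 1.410000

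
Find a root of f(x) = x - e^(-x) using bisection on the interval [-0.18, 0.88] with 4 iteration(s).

f(x) = x - e^(-x)
Initial interval: [-0.18, 0.88]

Iteration 1:
  c_1 = (-0.180000 + 0.880000)/2 = 0.350000
  f(c_1) = f(0.350000) = -0.354688
  f(a) × f(c) ≥ 0, new interval: [0.350000, 0.880000]
Iteration 2:
  c_2 = (0.350000 + 0.880000)/2 = 0.615000
  f(c_2) = f(0.615000) = 0.074359
  f(a) × f(c) < 0, new interval: [0.350000, 0.615000]
Iteration 3:
  c_3 = (0.350000 + 0.615000)/2 = 0.482500
  f(c_3) = f(0.482500) = -0.134738
  f(a) × f(c) ≥ 0, new interval: [0.482500, 0.615000]
Iteration 4:
  c_4 = (0.482500 + 0.615000)/2 = 0.548750
  f(c_4) = f(0.548750) = -0.028921
  f(a) × f(c) ≥ 0, new interval: [0.548750, 0.615000]

After 4 iteration(s), the approximation is c_4 = 0.548750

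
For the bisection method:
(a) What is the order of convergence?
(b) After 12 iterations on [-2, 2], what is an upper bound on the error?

(a) Bisection has linear (order 1) convergence; the error is halved each step.

(b) Error bound = (b-a)/2^n = (2 - (-2))/2^{12}
    = 4/2^{12}

(a) 1 (linear); (b) error ≤ 9.77e-04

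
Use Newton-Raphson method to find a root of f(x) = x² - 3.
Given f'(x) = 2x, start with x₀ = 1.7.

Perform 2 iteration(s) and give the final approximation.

f(x) = x² - 3
f'(x) = 2x
x₀ = 1.7

Newton-Raphson formula: x_{n+1} = x_n - f(x_n)/f'(x_n)

Iteration 1:
  f(1.700000) = -0.110000
  f'(1.700000) = 3.400000
  x_1 = 1.700000 - (-0.110000)/3.400000 = 1.732353
Iteration 2:
  f(1.732353) = 0.001047
  f'(1.732353) = 3.464706
  x_2 = 1.732353 - 0.001047/3.464706 = 1.732051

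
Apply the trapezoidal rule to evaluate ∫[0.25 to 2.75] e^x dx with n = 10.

f(x) = e^x
a = 0.25, b = 2.75, n = 10
h = (b - a)/n = 0.250000

Trapezoidal rule: (h/2)[f(x₀) + 2f(x₁) + 2f(x₂) + ... + f(xₙ)]

x_0 = 0.2500, f(x_0) = 1.284025, coefficient = 1
x_1 = 0.5000, f(x_1) = 1.648721, coefficient = 2
x_2 = 0.7500, f(x_2) = 2.117000, coefficient = 2
x_3 = 1.0000, f(x_3) = 2.718282, coefficient = 2
x_4 = 1.2500, f(x_4) = 3.490343, coefficient = 2
x_5 = 1.5000, f(x_5) = 4.481689, coefficient = 2
x_6 = 1.7500, f(x_6) = 5.754603, coefficient = 2
x_7 = 2.0000, f(x_7) = 7.389056, coefficient = 2
x_8 = 2.2500, f(x_8) = 9.487736, coefficient = 2
x_9 = 2.5000, f(x_9) = 12.182494, coefficient = 2
x_10 = 2.7500, f(x_10) = 15.642632, coefficient = 1

I ≈ (0.250000/2) × 115.466505 = 14.433313
Exact value: 14.358606
Error: 0.074707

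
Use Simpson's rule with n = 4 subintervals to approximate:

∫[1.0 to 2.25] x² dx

f(x) = x²
a = 1.0, b = 2.25, n = 4
h = (b - a)/n = 0.312500

Simpson's rule: (h/3)[f(x₀) + 4f(x₁) + 2f(x₂) + ... + f(xₙ)]

x_0 = 1.0000, f(x_0) = 1.000000, coefficient = 1
x_1 = 1.3125, f(x_1) = 1.722656, coefficient = 4
x_2 = 1.6250, f(x_2) = 2.640625, coefficient = 2
x_3 = 1.9375, f(x_3) = 3.753906, coefficient = 4
x_4 = 2.2500, f(x_4) = 5.062500, coefficient = 1

I ≈ (0.312500/3) × 33.250000 = 3.463542
Exact value: 3.463542
Error: 0.000000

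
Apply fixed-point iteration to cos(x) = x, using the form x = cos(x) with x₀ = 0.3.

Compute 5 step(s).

Equation: cos(x) = x
Fixed-point form: x = cos(x)
x₀ = 0.3

x_1 = g(0.300000) = 0.955336
x_2 = g(0.955336) = 0.577334
x_3 = g(0.577334) = 0.837921
x_4 = g(0.837921) = 0.669010
x_5 = g(0.669010) = 0.784436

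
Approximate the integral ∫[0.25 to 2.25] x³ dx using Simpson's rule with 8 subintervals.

f(x) = x³
a = 0.25, b = 2.25, n = 8
h = (b - a)/n = 0.250000

Simpson's rule: (h/3)[f(x₀) + 4f(x₁) + 2f(x₂) + ... + f(xₙ)]

x_0 = 0.2500, f(x_0) = 0.015625, coefficient = 1
x_1 = 0.5000, f(x_1) = 0.125000, coefficient = 4
x_2 = 0.7500, f(x_2) = 0.421875, coefficient = 2
x_3 = 1.0000, f(x_3) = 1.000000, coefficient = 4
x_4 = 1.2500, f(x_4) = 1.953125, coefficient = 2
x_5 = 1.5000, f(x_5) = 3.375000, coefficient = 4
x_6 = 1.7500, f(x_6) = 5.359375, coefficient = 2
x_7 = 2.0000, f(x_7) = 8.000000, coefficient = 4
x_8 = 2.2500, f(x_8) = 11.390625, coefficient = 1

I ≈ (0.250000/3) × 76.875000 = 6.406250
Exact value: 6.406250
Error: 0.000000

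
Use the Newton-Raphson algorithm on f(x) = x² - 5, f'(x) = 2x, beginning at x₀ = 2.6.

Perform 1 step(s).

f(x) = x² - 5
f'(x) = 2x
x₀ = 2.6

Newton-Raphson formula: x_{n+1} = x_n - f(x_n)/f'(x_n)

Iteration 1:
  f(2.600000) = 1.760000
  f'(2.600000) = 5.200000
  x_1 = 2.600000 - 1.760000/5.200000 = 2.261538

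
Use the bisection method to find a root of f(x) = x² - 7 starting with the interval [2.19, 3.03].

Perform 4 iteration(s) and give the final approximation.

f(x) = x² - 7
Initial interval: [2.19, 3.03]

Iteration 1:
  c_1 = (2.190000 + 3.030000)/2 = 2.610000
  f(c_1) = f(2.610000) = -0.187900
  f(a) × f(c) ≥ 0, new interval: [2.610000, 3.030000]
Iteration 2:
  c_2 = (2.610000 + 3.030000)/2 = 2.820000
  f(c_2) = f(2.820000) = 0.952400
  f(a) × f(c) < 0, new interval: [2.610000, 2.820000]
Iteration 3:
  c_3 = (2.610000 + 2.820000)/2 = 2.715000
  f(c_3) = f(2.715000) = 0.371225
  f(a) × f(c) < 0, new interval: [2.610000, 2.715000]
Iteration 4:
  c_4 = (2.610000 + 2.715000)/2 = 2.662500
  f(c_4) = f(2.662500) = 0.088906
  f(a) × f(c) < 0, new interval: [2.610000, 2.662500]

After 4 iteration(s), the approximation is c_4 = 2.662500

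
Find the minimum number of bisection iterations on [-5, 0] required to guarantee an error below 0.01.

We need (b-a)/2^n ≤ 0.01
(0 - (-5))/2^n ≤ 0.01
5/2^n ≤ 0.01
2^n ≥ 500
n ≥ log₂(500) = 8.97
n ≥ 9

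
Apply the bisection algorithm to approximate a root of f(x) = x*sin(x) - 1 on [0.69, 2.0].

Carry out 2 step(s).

f(x) = x*sin(x) - 1
Initial interval: [0.69, 2.0]

Iteration 1:
  c_1 = (0.690000 + 2.000000)/2 = 1.345000
  f(c_1) = f(1.345000) = 0.310859
  f(a) × f(c) < 0, new interval: [0.690000, 1.345000]
Iteration 2:
  c_2 = (0.690000 + 1.345000)/2 = 1.017500
  f(c_2) = f(1.017500) = -0.134314
  f(a) × f(c) ≥ 0, new interval: [1.017500, 1.345000]

After 2 iteration(s), the approximation is c_2 = 1.017500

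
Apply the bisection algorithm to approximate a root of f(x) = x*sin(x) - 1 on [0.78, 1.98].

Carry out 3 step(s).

f(x) = x*sin(x) - 1
Initial interval: [0.78, 1.98]

Iteration 1:
  c_1 = (0.780000 + 1.980000)/2 = 1.380000
  f(c_1) = f(1.380000) = 0.354958
  f(a) × f(c) < 0, new interval: [0.780000, 1.380000]
Iteration 2:
  c_2 = (0.780000 + 1.380000)/2 = 1.080000
  f(c_2) = f(1.080000) = -0.047486
  f(a) × f(c) ≥ 0, new interval: [1.080000, 1.380000]
Iteration 3:
  c_3 = (1.080000 + 1.380000)/2 = 1.230000
  f(c_3) = f(1.230000) = 0.159261
  f(a) × f(c) < 0, new interval: [1.080000, 1.230000]

After 3 iteration(s), the approximation is c_3 = 1.230000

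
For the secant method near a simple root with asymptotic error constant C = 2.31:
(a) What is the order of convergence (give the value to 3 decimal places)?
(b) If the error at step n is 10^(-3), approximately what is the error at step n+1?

(a) Secant method has superlinear convergence with order φ = (1+√5)/2 ≈ 1.618.
    This means |e_{n+1}| ≈ C|e_n|^1.618.

(b) With |e_n| = 10^(-3) and C = 2.31:
    |e_{n+1}| ≈ 2.31 × (10^(-3))^1.618 = 2.31 × 10^(-4.85)

(a) ≈ 1.618 (golden ratio); (b) |e_{n+1}| ≈ 3.232e-05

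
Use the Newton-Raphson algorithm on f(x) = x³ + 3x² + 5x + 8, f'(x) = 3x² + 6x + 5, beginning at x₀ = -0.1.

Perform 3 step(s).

f(x) = x³ + 3x² + 5x + 8
f'(x) = 3x² + 6x + 5
x₀ = -0.1

Newton-Raphson formula: x_{n+1} = x_n - f(x_n)/f'(x_n)

Iteration 1:
  f(-0.100000) = 7.529000
  f'(-0.100000) = 4.430000
  x_1 = -0.100000 - 7.529000/4.430000 = -1.799549
Iteration 2:
  f(-1.799549) = 2.889769
  f'(-1.799549) = 3.917834
  x_2 = -1.799549 - 2.889769/3.917834 = -2.537142
Iteration 3:
  f(-2.537142) = -1.706254
  f'(-2.537142) = 9.088419
  x_3 = -2.537142 - (-1.706254)/9.088419 = -2.349403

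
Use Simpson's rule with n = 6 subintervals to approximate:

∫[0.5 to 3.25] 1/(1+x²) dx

f(x) = 1/(1+x²)
a = 0.5, b = 3.25, n = 6
h = (b - a)/n = 0.458333

Simpson's rule: (h/3)[f(x₀) + 4f(x₁) + 2f(x₂) + ... + f(xₙ)]

x_0 = 0.5000, f(x_0) = 0.800000, coefficient = 1
x_1 = 0.9583, f(x_1) = 0.521267, coefficient = 4
x_2 = 1.4167, f(x_2) = 0.332564, coefficient = 2
x_3 = 1.8750, f(x_3) = 0.221453, coefficient = 4
x_4 = 2.3333, f(x_4) = 0.155172, coefficient = 2
x_5 = 2.7917, f(x_5) = 0.113722, coefficient = 4
x_6 = 3.2500, f(x_6) = 0.086486, coefficient = 1

I ≈ (0.458333/3) × 5.287726 = 0.807847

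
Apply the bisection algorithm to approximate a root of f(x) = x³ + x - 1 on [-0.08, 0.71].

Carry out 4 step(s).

f(x) = x³ + x - 1
Initial interval: [-0.08, 0.71]

Iteration 1:
  c_1 = (-0.080000 + 0.710000)/2 = 0.315000
  f(c_1) = f(0.315000) = -0.653744
  f(a) × f(c) ≥ 0, new interval: [0.315000, 0.710000]
Iteration 2:
  c_2 = (0.315000 + 0.710000)/2 = 0.512500
  f(c_2) = f(0.512500) = -0.352889
  f(a) × f(c) ≥ 0, new interval: [0.512500, 0.710000]
Iteration 3:
  c_3 = (0.512500 + 0.710000)/2 = 0.611250
  f(c_3) = f(0.611250) = -0.160371
  f(a) × f(c) ≥ 0, new interval: [0.611250, 0.710000]
Iteration 4:
  c_4 = (0.611250 + 0.710000)/2 = 0.660625
  f(c_4) = f(0.660625) = -0.051061
  f(a) × f(c) ≥ 0, new interval: [0.660625, 0.710000]

After 4 iteration(s), the approximation is c_4 = 0.660625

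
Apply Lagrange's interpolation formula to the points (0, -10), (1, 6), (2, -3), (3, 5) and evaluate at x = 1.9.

Lagrange interpolation formula:
P(x) = Σ yᵢ × Lᵢ(x)
where Lᵢ(x) = Π_{j≠i} (x - xⱼ)/(xᵢ - xⱼ)

L_0(1.9) = (1.9 - 1)/(0 - 1) × (1.9 - 2)/(0 - 2) × (1.9 - 3)/(0 - 3) = -0.016500
L_1(1.9) = (1.9 - 0)/(1 - 0) × (1.9 - 2)/(1 - 2) × (1.9 - 3)/(1 - 3) = 0.104500
L_2(1.9) = (1.9 - 0)/(2 - 0) × (1.9 - 1)/(2 - 1) × (1.9 - 3)/(2 - 3) = 0.940500
L_3(1.9) = (1.9 - 0)/(3 - 0) × (1.9 - 1)/(3 - 1) × (1.9 - 2)/(3 - 2) = -0.028500

P(1.9) = (-10)×L_0(1.9) + 6×L_1(1.9) + (-3)×L_2(1.9) + 5×L_3(1.9)
P(1.9) = -2.172000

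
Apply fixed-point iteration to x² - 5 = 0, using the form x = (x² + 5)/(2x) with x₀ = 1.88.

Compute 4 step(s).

Equation: x² - 5 = 0
Fixed-point form: x = (x² + 5)/(2x)
x₀ = 1.88

x_1 = g(1.880000) = 2.269787
x_2 = g(2.269787) = 2.236318
x_3 = g(2.236318) = 2.236068
x_4 = g(2.236068) = 2.236068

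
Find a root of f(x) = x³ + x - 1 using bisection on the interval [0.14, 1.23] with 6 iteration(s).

f(x) = x³ + x - 1
Initial interval: [0.14, 1.23]

Iteration 1:
  c_1 = (0.140000 + 1.230000)/2 = 0.685000
  f(c_1) = f(0.685000) = 0.006419
  f(a) × f(c) < 0, new interval: [0.140000, 0.685000]
Iteration 2:
  c_2 = (0.140000 + 0.685000)/2 = 0.412500
  f(c_2) = f(0.412500) = -0.517311
  f(a) × f(c) ≥ 0, new interval: [0.412500, 0.685000]
Iteration 3:
  c_3 = (0.412500 + 0.685000)/2 = 0.548750
  f(c_3) = f(0.548750) = -0.286007
  f(a) × f(c) ≥ 0, new interval: [0.548750, 0.685000]
Iteration 4:
  c_4 = (0.548750 + 0.685000)/2 = 0.616875
  f(c_4) = f(0.616875) = -0.148383
  f(a) × f(c) ≥ 0, new interval: [0.616875, 0.685000]
Iteration 5:
  c_5 = (0.616875 + 0.685000)/2 = 0.650938
  f(c_5) = f(0.650938) = -0.073248
  f(a) × f(c) ≥ 0, new interval: [0.650938, 0.685000]
Iteration 6:
  c_6 = (0.650938 + 0.685000)/2 = 0.667969
  f(c_6) = f(0.667969) = -0.033995
  f(a) × f(c) ≥ 0, new interval: [0.667969, 0.685000]

After 6 iteration(s), the approximation is c_6 = 0.667969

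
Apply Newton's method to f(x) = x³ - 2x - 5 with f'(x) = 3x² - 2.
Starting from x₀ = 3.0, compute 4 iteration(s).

f(x) = x³ - 2x - 5
f'(x) = 3x² - 2
x₀ = 3.0

Newton-Raphson formula: x_{n+1} = x_n - f(x_n)/f'(x_n)

Iteration 1:
  f(3.000000) = 16.000000
  f'(3.000000) = 25.000000
  x_1 = 3.000000 - 16.000000/25.000000 = 2.360000
Iteration 2:
  f(2.360000) = 3.424256
  f'(2.360000) = 14.708800
  x_2 = 2.360000 - 3.424256/14.708800 = 2.127197
Iteration 3:
  f(2.127197) = 0.371100
  f'(2.127197) = 11.574898
  x_3 = 2.127197 - 0.371100/11.574898 = 2.095136
Iteration 4:
  f(2.095136) = 0.006527
  f'(2.095136) = 11.168785
  x_4 = 2.095136 - 0.006527/11.168785 = 2.094552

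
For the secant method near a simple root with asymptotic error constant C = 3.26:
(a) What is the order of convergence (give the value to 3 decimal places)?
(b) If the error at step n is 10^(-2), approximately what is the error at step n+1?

(a) Secant method has superlinear convergence with order φ = (1+√5)/2 ≈ 1.618.
    This means |e_{n+1}| ≈ C|e_n|^1.618.

(b) With |e_n| = 10^(-2) and C = 3.26:
    |e_{n+1}| ≈ 3.26 × (10^(-2))^1.618 = 3.26 × 10^(-3.24)

(a) ≈ 1.618 (golden ratio); (b) |e_{n+1}| ≈ 1.893e-03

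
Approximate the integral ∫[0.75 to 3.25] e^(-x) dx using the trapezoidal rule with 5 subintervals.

f(x) = e^(-x)
a = 0.75, b = 3.25, n = 5
h = (b - a)/n = 0.500000

Trapezoidal rule: (h/2)[f(x₀) + 2f(x₁) + 2f(x₂) + ... + f(xₙ)]

x_0 = 0.7500, f(x_0) = 0.472367, coefficient = 1
x_1 = 1.2500, f(x_1) = 0.286505, coefficient = 2
x_2 = 1.7500, f(x_2) = 0.173774, coefficient = 2
x_3 = 2.2500, f(x_3) = 0.105399, coefficient = 2
x_4 = 2.7500, f(x_4) = 0.063928, coefficient = 2
x_5 = 3.2500, f(x_5) = 0.038774, coefficient = 1

I ≈ (0.500000/2) × 1.770352 = 0.442588
Exact value: 0.433592
Error: 0.008996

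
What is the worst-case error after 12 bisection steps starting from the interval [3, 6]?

Bisection error bound: |error| ≤ (b-a)/2^n
|error| ≤ (6 - 3)/2^12 = 3/2^12
|error| ≤ 0.0007324219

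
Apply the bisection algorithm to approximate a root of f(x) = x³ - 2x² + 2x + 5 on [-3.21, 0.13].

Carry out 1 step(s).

f(x) = x³ - 2x² + 2x + 5
Initial interval: [-3.21, 0.13]

Iteration 1:
  c_1 = (-3.210000 + 0.130000)/2 = -1.540000
  f(c_1) = f(-1.540000) = -6.475464
  f(a) × f(c) ≥ 0, new interval: [-1.540000, 0.130000]

After 1 iteration(s), the approximation is c_1 = -1.540000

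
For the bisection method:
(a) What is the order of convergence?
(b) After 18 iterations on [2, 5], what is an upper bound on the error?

(a) Bisection has linear (order 1) convergence; the error is halved each step.

(b) Error bound = (b-a)/2^n = (5 - 2)/2^{18}
    = 3/2^{18}

(a) 1 (linear); (b) error ≤ 1.14e-05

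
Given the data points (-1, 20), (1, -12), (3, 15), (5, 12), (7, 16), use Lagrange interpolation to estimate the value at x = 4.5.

Lagrange interpolation formula:
P(x) = Σ yᵢ × Lᵢ(x)
where Lᵢ(x) = Π_{j≠i} (x - xⱼ)/(xᵢ - xⱼ)

L_0(4.5) = (4.5 - 1)/(-1 - 1) × (4.5 - 3)/(-1 - 3) × (4.5 - 5)/(-1 - 5) × (4.5 - 7)/(-1 - 7) = 0.017090
L_1(4.5) = (4.5 - (-1))/(1 - (-1)) × (4.5 - 3)/(1 - 3) × (4.5 - 5)/(1 - 5) × (4.5 - 7)/(1 - 7) = -0.107422
L_2(4.5) = (4.5 - (-1))/(3 - (-1)) × (4.5 - 1)/(3 - 1) × (4.5 - 5)/(3 - 5) × (4.5 - 7)/(3 - 7) = 0.375977
L_3(4.5) = (4.5 - (-1))/(5 - (-1)) × (4.5 - 1)/(5 - 1) × (4.5 - 3)/(5 - 3) × (4.5 - 7)/(5 - 7) = 0.751953
L_4(4.5) = (4.5 - (-1))/(7 - (-1)) × (4.5 - 1)/(7 - 1) × (4.5 - 3)/(7 - 3) × (4.5 - 5)/(7 - 5) = -0.037598

P(4.5) = 20×L_0(4.5) + (-12)×L_1(4.5) + 15×L_2(4.5) + 12×L_3(4.5) + 16×L_4(4.5)
P(4.5) = 15.692383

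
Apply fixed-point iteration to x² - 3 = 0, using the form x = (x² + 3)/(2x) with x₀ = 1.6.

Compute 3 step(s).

Equation: x² - 3 = 0
Fixed-point form: x = (x² + 3)/(2x)
x₀ = 1.6

x_1 = g(1.600000) = 1.737500
x_2 = g(1.737500) = 1.732059
x_3 = g(1.732059) = 1.732051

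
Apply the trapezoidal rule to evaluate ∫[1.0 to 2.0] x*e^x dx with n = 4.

f(x) = x*e^x
a = 1.0, b = 2.0, n = 4
h = (b - a)/n = 0.250000

Trapezoidal rule: (h/2)[f(x₀) + 2f(x₁) + 2f(x₂) + ... + f(xₙ)]

x_0 = 1.0000, f(x_0) = 2.718282, coefficient = 1
x_1 = 1.2500, f(x_1) = 4.362929, coefficient = 2
x_2 = 1.5000, f(x_2) = 6.722534, coefficient = 2
x_3 = 1.7500, f(x_3) = 10.070555, coefficient = 2
x_4 = 2.0000, f(x_4) = 14.778112, coefficient = 1

I ≈ (0.250000/2) × 59.808428 = 7.476053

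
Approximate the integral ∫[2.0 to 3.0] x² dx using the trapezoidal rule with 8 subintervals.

f(x) = x²
a = 2.0, b = 3.0, n = 8
h = (b - a)/n = 0.125000

Trapezoidal rule: (h/2)[f(x₀) + 2f(x₁) + 2f(x₂) + ... + f(xₙ)]

x_0 = 2.0000, f(x_0) = 4.000000, coefficient = 1
x_1 = 2.1250, f(x_1) = 4.515625, coefficient = 2
x_2 = 2.2500, f(x_2) = 5.062500, coefficient = 2
x_3 = 2.3750, f(x_3) = 5.640625, coefficient = 2
x_4 = 2.5000, f(x_4) = 6.250000, coefficient = 2
x_5 = 2.6250, f(x_5) = 6.890625, coefficient = 2
x_6 = 2.7500, f(x_6) = 7.562500, coefficient = 2
x_7 = 2.8750, f(x_7) = 8.265625, coefficient = 2
x_8 = 3.0000, f(x_8) = 9.000000, coefficient = 1

I ≈ (0.125000/2) × 101.375000 = 6.335938
Exact value: 6.333333
Error: 0.002604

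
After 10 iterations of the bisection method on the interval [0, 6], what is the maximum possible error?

Bisection error bound: |error| ≤ (b-a)/2^n
|error| ≤ (6 - 0)/2^10 = 6/2^10
|error| ≤ 0.0058593750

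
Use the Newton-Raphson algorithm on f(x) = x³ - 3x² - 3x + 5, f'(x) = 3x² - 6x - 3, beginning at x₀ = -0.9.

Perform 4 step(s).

f(x) = x³ - 3x² - 3x + 5
f'(x) = 3x² - 6x - 3
x₀ = -0.9

Newton-Raphson formula: x_{n+1} = x_n - f(x_n)/f'(x_n)

Iteration 1:
  f(-0.900000) = 4.541000
  f'(-0.900000) = 4.830000
  x_1 = -0.900000 - 4.541000/4.830000 = -1.840166
Iteration 2:
  f(-1.840166) = -5.869318
  f'(-1.840166) = 18.199622
  x_2 = -1.840166 - (-5.869318)/18.199622 = -1.517669
Iteration 3:
  f(-1.517669) = -0.852626
  f'(-1.517669) = 13.015971
  x_3 = -1.517669 - (-0.852626)/13.015971 = -1.452163
Iteration 4:
  f(-1.452163) = -0.032129
  f'(-1.452163) = 12.039307
  x_4 = -1.452163 - (-0.032129)/12.039307 = -1.449494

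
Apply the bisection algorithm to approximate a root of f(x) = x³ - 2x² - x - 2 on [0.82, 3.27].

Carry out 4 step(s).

f(x) = x³ - 2x² - x - 2
Initial interval: [0.82, 3.27]

Iteration 1:
  c_1 = (0.820000 + 3.270000)/2 = 2.045000
  f(c_1) = f(2.045000) = -3.856809
  f(a) × f(c) ≥ 0, new interval: [2.045000, 3.270000]
Iteration 2:
  c_2 = (2.045000 + 3.270000)/2 = 2.657500
  f(c_2) = f(2.657500) = -0.014034
  f(a) × f(c) ≥ 0, new interval: [2.657500, 3.270000]
Iteration 3:
  c_3 = (2.657500 + 3.270000)/2 = 2.963750
  f(c_3) = f(2.963750) = 3.501651
  f(a) × f(c) < 0, new interval: [2.657500, 2.963750]
Iteration 4:
  c_4 = (2.657500 + 2.963750)/2 = 2.810625
  f(c_4) = f(2.810625) = 1.592999
  f(a) × f(c) < 0, new interval: [2.657500, 2.810625]

After 4 iteration(s), the approximation is c_4 = 2.810625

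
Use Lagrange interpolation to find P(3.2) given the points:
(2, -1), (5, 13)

Lagrange interpolation formula:
P(x) = Σ yᵢ × Lᵢ(x)
where Lᵢ(x) = Π_{j≠i} (x - xⱼ)/(xᵢ - xⱼ)

L_0(3.2) = (3.2 - 5)/(2 - 5) = 0.600000
L_1(3.2) = (3.2 - 2)/(5 - 2) = 0.400000

P(3.2) = (-1)×L_0(3.2) + 13×L_1(3.2)
P(3.2) = 4.600000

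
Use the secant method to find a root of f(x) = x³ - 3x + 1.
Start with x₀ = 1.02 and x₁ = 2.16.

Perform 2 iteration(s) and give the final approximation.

f(x) = x³ - 3x + 1
x₀ = 1.02, x₁ = 2.16

Secant formula: x_{n+1} = x_n - f(x_n)(x_n - x_{n-1})/(f(x_n) - f(x_{n-1}))

Iteration 1:
  f(1.020000) = -0.998792
  f(2.160000) = 4.597696
  x_2 = 2.160000 - 4.597696×(2.160000 - 1.020000)/(4.597696 - (-0.998792))
       = 1.223453
Iteration 2:
  f(2.160000) = 4.597696
  f(1.223453) = -0.839049
  x_3 = 1.223453 - (-0.839049)×(1.223453 - 2.160000)/(-0.839049 - 4.597696)
       = 1.367990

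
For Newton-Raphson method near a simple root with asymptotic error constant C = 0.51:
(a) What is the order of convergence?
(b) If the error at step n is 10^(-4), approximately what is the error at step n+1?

(a) Newton-Raphson has quadratic (order 2) convergence near simple roots.
    This means |e_{n+1}| ≈ C|e_n|².

(b) With |e_n| = 10^(-4) and C = 0.51:
    |e_{n+1}| ≈ 0.51 × (10^(-4))² = 0.51 × 10^(-8)

(a) 2 (quadratic); (b) |e_{n+1}| ≈ 5.100e-09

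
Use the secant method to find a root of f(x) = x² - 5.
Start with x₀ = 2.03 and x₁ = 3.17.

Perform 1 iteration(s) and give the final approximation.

f(x) = x² - 5
x₀ = 2.03, x₁ = 3.17

Secant formula: x_{n+1} = x_n - f(x_n)(x_n - x_{n-1})/(f(x_n) - f(x_{n-1}))

Iteration 1:
  f(2.030000) = -0.879100
  f(3.170000) = 5.048900
  x_2 = 3.170000 - 5.048900×(3.170000 - 2.030000)/(5.048900 - (-0.879100))
       = 2.199058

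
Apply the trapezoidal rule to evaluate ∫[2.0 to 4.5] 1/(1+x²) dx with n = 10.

f(x) = 1/(1+x²)
a = 2.0, b = 4.5, n = 10
h = (b - a)/n = 0.250000

Trapezoidal rule: (h/2)[f(x₀) + 2f(x₁) + 2f(x₂) + ... + f(xₙ)]

x_0 = 2.0000, f(x_0) = 0.200000, coefficient = 1
x_1 = 2.2500, f(x_1) = 0.164948, coefficient = 2
x_2 = 2.5000, f(x_2) = 0.137931, coefficient = 2
x_3 = 2.7500, f(x_3) = 0.116788, coefficient = 2
x_4 = 3.0000, f(x_4) = 0.100000, coefficient = 2
x_5 = 3.2500, f(x_5) = 0.086486, coefficient = 2
x_6 = 3.5000, f(x_6) = 0.075472, coefficient = 2
x_7 = 3.7500, f(x_7) = 0.066390, coefficient = 2
x_8 = 4.0000, f(x_8) = 0.058824, coefficient = 2
x_9 = 4.2500, f(x_9) = 0.052459, coefficient = 2
x_10 = 4.5000, f(x_10) = 0.047059, coefficient = 1

I ≈ (0.250000/2) × 1.965656 = 0.245707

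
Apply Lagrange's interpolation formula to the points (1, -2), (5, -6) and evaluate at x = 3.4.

Lagrange interpolation formula:
P(x) = Σ yᵢ × Lᵢ(x)
where Lᵢ(x) = Π_{j≠i} (x - xⱼ)/(xᵢ - xⱼ)

L_0(3.4) = (3.4 - 5)/(1 - 5) = 0.400000
L_1(3.4) = (3.4 - 1)/(5 - 1) = 0.600000

P(3.4) = (-2)×L_0(3.4) + (-6)×L_1(3.4)
P(3.4) = -4.400000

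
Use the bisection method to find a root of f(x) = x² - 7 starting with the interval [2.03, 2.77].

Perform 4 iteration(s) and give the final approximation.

f(x) = x² - 7
Initial interval: [2.03, 2.77]

Iteration 1:
  c_1 = (2.030000 + 2.770000)/2 = 2.400000
  f(c_1) = f(2.400000) = -1.240000
  f(a) × f(c) ≥ 0, new interval: [2.400000, 2.770000]
Iteration 2:
  c_2 = (2.400000 + 2.770000)/2 = 2.585000
  f(c_2) = f(2.585000) = -0.317775
  f(a) × f(c) ≥ 0, new interval: [2.585000, 2.770000]
Iteration 3:
  c_3 = (2.585000 + 2.770000)/2 = 2.677500
  f(c_3) = f(2.677500) = 0.169006
  f(a) × f(c) < 0, new interval: [2.585000, 2.677500]
Iteration 4:
  c_4 = (2.585000 + 2.677500)/2 = 2.631250
  f(c_4) = f(2.631250) = -0.076523
  f(a) × f(c) ≥ 0, new interval: [2.631250, 2.677500]

After 4 iteration(s), the approximation is c_4 = 2.631250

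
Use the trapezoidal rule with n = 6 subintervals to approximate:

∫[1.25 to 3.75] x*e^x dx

f(x) = x*e^x
a = 1.25, b = 3.75, n = 6
h = (b - a)/n = 0.416667

Trapezoidal rule: (h/2)[f(x₀) + 2f(x₁) + 2f(x₂) + ... + f(xₙ)]

x_0 = 1.2500, f(x_0) = 4.362929, coefficient = 1
x_1 = 1.6667, f(x_1) = 8.824150, coefficient = 2
x_2 = 2.0833, f(x_2) = 16.731656, coefficient = 2
x_3 = 2.5000, f(x_3) = 30.456235, coefficient = 2
x_4 = 2.9167, f(x_4) = 53.898793, coefficient = 2
x_5 = 3.3333, f(x_5) = 93.438750, coefficient = 2
x_6 = 3.7500, f(x_6) = 159.454058, coefficient = 1

I ≈ (0.416667/2) × 570.516153 = 118.857532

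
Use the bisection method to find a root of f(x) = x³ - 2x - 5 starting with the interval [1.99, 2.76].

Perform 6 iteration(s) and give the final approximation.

f(x) = x³ - 2x - 5
Initial interval: [1.99, 2.76]

Iteration 1:
  c_1 = (1.990000 + 2.760000)/2 = 2.375000
  f(c_1) = f(2.375000) = 3.646484
  f(a) × f(c) < 0, new interval: [1.990000, 2.375000]
Iteration 2:
  c_2 = (1.990000 + 2.375000)/2 = 2.182500
  f(c_2) = f(2.182500) = 1.030916
  f(a) × f(c) < 0, new interval: [1.990000, 2.182500]
Iteration 3:
  c_3 = (1.990000 + 2.182500)/2 = 2.086250
  f(c_3) = f(2.086250) = -0.092224
  f(a) × f(c) ≥ 0, new interval: [2.086250, 2.182500]
Iteration 4:
  c_4 = (2.086250 + 2.182500)/2 = 2.134375
  f(c_4) = f(2.134375) = 0.454516
  f(a) × f(c) < 0, new interval: [2.086250, 2.134375]
Iteration 5:
  c_5 = (2.086250 + 2.134375)/2 = 2.110313
  f(c_5) = f(2.110313) = 0.177480
  f(a) × f(c) < 0, new interval: [2.086250, 2.110313]
Iteration 6:
  c_6 = (2.086250 + 2.110313)/2 = 2.098281
  f(c_6) = f(2.098281) = 0.041717
  f(a) × f(c) < 0, new interval: [2.086250, 2.098281]

After 6 iteration(s), the approximation is c_6 = 2.098281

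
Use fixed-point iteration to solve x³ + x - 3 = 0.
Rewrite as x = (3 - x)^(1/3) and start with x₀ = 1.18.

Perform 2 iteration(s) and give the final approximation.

Equation: x³ + x - 3 = 0
Fixed-point form: x = (3 - x)^(1/3)
x₀ = 1.18

x_1 = g(1.180000) = 1.220929
x_2 = g(1.220929) = 1.211707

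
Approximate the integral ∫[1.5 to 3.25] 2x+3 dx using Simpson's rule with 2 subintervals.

f(x) = 2x+3
a = 1.5, b = 3.25, n = 2
h = (b - a)/n = 0.875000

Simpson's rule: (h/3)[f(x₀) + 4f(x₁) + 2f(x₂) + ... + f(xₙ)]

x_0 = 1.5000, f(x_0) = 6.000000, coefficient = 1
x_1 = 2.3750, f(x_1) = 7.750000, coefficient = 4
x_2 = 3.2500, f(x_2) = 9.500000, coefficient = 1

I ≈ (0.875000/3) × 46.500000 = 13.562500
Exact value: 13.562500
Error: 0.000000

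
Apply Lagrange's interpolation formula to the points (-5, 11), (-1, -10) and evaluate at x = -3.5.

Lagrange interpolation formula:
P(x) = Σ yᵢ × Lᵢ(x)
where Lᵢ(x) = Π_{j≠i} (x - xⱼ)/(xᵢ - xⱼ)

L_0(-3.5) = (-3.5 - (-1))/(-5 - (-1)) = 0.625000
L_1(-3.5) = (-3.5 - (-5))/(-1 - (-5)) = 0.375000

P(-3.5) = 11×L_0(-3.5) + (-10)×L_1(-3.5)
P(-3.5) = 3.125000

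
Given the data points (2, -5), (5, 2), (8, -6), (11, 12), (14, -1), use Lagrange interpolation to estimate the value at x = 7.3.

Lagrange interpolation formula:
P(x) = Σ yᵢ × Lᵢ(x)
where Lᵢ(x) = Π_{j≠i} (x - xⱼ)/(xᵢ - xⱼ)

L_0(7.3) = (7.3 - 5)/(2 - 5) × (7.3 - 8)/(2 - 8) × (7.3 - 11)/(2 - 11) × (7.3 - 14)/(2 - 14) = -0.020531
L_1(7.3) = (7.3 - 2)/(5 - 2) × (7.3 - 8)/(5 - 8) × (7.3 - 11)/(5 - 11) × (7.3 - 14)/(5 - 14) = 0.189241
L_2(7.3) = (7.3 - 2)/(8 - 2) × (7.3 - 5)/(8 - 5) × (7.3 - 11)/(8 - 11) × (7.3 - 14)/(8 - 14) = 0.932685
L_3(7.3) = (7.3 - 2)/(11 - 2) × (7.3 - 5)/(11 - 5) × (7.3 - 8)/(11 - 8) × (7.3 - 14)/(11 - 14) = -0.117636
L_4(7.3) = (7.3 - 2)/(14 - 2) × (7.3 - 5)/(14 - 5) × (7.3 - 8)/(14 - 8) × (7.3 - 11)/(14 - 11) = 0.016241

P(7.3) = (-5)×L_0(7.3) + 2×L_1(7.3) + (-6)×L_2(7.3) + 12×L_3(7.3) + (-1)×L_4(7.3)
P(7.3) = -6.542851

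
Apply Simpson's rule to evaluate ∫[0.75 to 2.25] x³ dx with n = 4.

f(x) = x³
a = 0.75, b = 2.25, n = 4
h = (b - a)/n = 0.375000

Simpson's rule: (h/3)[f(x₀) + 4f(x₁) + 2f(x₂) + ... + f(xₙ)]

x_0 = 0.7500, f(x_0) = 0.421875, coefficient = 1
x_1 = 1.1250, f(x_1) = 1.423828, coefficient = 4
x_2 = 1.5000, f(x_2) = 3.375000, coefficient = 2
x_3 = 1.8750, f(x_3) = 6.591797, coefficient = 4
x_4 = 2.2500, f(x_4) = 11.390625, coefficient = 1

I ≈ (0.375000/3) × 50.625000 = 6.328125
Exact value: 6.328125
Error: 0.000000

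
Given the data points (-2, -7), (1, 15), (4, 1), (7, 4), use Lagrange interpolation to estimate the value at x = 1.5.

Lagrange interpolation formula:
P(x) = Σ yᵢ × Lᵢ(x)
where Lᵢ(x) = Π_{j≠i} (x - xⱼ)/(xᵢ - xⱼ)

L_0(1.5) = (1.5 - 1)/(-2 - 1) × (1.5 - 4)/(-2 - 4) × (1.5 - 7)/(-2 - 7) = -0.042438
L_1(1.5) = (1.5 - (-2))/(1 - (-2)) × (1.5 - 4)/(1 - 4) × (1.5 - 7)/(1 - 7) = 0.891204
L_2(1.5) = (1.5 - (-2))/(4 - (-2)) × (1.5 - 1)/(4 - 1) × (1.5 - 7)/(4 - 7) = 0.178241
L_3(1.5) = (1.5 - (-2))/(7 - (-2)) × (1.5 - 1)/(7 - 1) × (1.5 - 4)/(7 - 4) = -0.027006

P(1.5) = (-7)×L_0(1.5) + 15×L_1(1.5) + 1×L_2(1.5) + 4×L_3(1.5)
P(1.5) = 13.735340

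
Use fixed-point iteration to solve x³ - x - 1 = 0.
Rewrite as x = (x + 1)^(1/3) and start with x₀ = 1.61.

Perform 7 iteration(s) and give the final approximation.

Equation: x³ - x - 1 = 0
Fixed-point form: x = (x + 1)^(1/3)
x₀ = 1.61

x_1 = g(1.610000) = 1.376830
x_2 = g(1.376830) = 1.334543
x_3 = g(1.334543) = 1.326582
x_4 = g(1.326582) = 1.325072
x_5 = g(1.325072) = 1.324785
x_6 = g(1.324785) = 1.324731
x_7 = g(1.324731) = 1.324720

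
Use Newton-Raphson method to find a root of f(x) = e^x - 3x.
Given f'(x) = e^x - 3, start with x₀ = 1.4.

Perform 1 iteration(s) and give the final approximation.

f(x) = e^x - 3x
f'(x) = e^x - 3
x₀ = 1.4

Newton-Raphson formula: x_{n+1} = x_n - f(x_n)/f'(x_n)

Iteration 1:
  f(1.400000) = -0.144800
  f'(1.400000) = 1.055200
  x_1 = 1.400000 - (-0.144800)/1.055200 = 1.537225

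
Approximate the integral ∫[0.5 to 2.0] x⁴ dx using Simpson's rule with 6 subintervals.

f(x) = x⁴
a = 0.5, b = 2.0, n = 6
h = (b - a)/n = 0.250000

Simpson's rule: (h/3)[f(x₀) + 4f(x₁) + 2f(x₂) + ... + f(xₙ)]

x_0 = 0.5000, f(x_0) = 0.062500, coefficient = 1
x_1 = 0.7500, f(x_1) = 0.316406, coefficient = 4
x_2 = 1.0000, f(x_2) = 1.000000, coefficient = 2
x_3 = 1.2500, f(x_3) = 2.441406, coefficient = 4
x_4 = 1.5000, f(x_4) = 5.062500, coefficient = 2
x_5 = 1.7500, f(x_5) = 9.378906, coefficient = 4
x_6 = 2.0000, f(x_6) = 16.000000, coefficient = 1

I ≈ (0.250000/3) × 76.734375 = 6.394531
Exact value: 6.393750
Error: 0.000781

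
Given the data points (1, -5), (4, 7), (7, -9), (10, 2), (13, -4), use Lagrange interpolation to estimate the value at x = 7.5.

Lagrange interpolation formula:
P(x) = Σ yᵢ × Lᵢ(x)
where Lᵢ(x) = Π_{j≠i} (x - xⱼ)/(xᵢ - xⱼ)

L_0(7.5) = (7.5 - 4)/(1 - 4) × (7.5 - 7)/(1 - 7) × (7.5 - 10)/(1 - 10) × (7.5 - 13)/(1 - 13) = 0.012378
L_1(7.5) = (7.5 - 1)/(4 - 1) × (7.5 - 7)/(4 - 7) × (7.5 - 10)/(4 - 10) × (7.5 - 13)/(4 - 13) = -0.091950
L_2(7.5) = (7.5 - 1)/(7 - 1) × (7.5 - 4)/(7 - 4) × (7.5 - 10)/(7 - 10) × (7.5 - 13)/(7 - 13) = 0.965471
L_3(7.5) = (7.5 - 1)/(10 - 1) × (7.5 - 4)/(10 - 4) × (7.5 - 7)/(10 - 7) × (7.5 - 13)/(10 - 13) = 0.128729
L_4(7.5) = (7.5 - 1)/(13 - 1) × (7.5 - 4)/(13 - 4) × (7.5 - 7)/(13 - 7) × (7.5 - 10)/(13 - 10) = -0.014628

P(7.5) = (-5)×L_0(7.5) + 7×L_1(7.5) + (-9)×L_2(7.5) + 2×L_3(7.5) + (-4)×L_4(7.5)
P(7.5) = -9.078800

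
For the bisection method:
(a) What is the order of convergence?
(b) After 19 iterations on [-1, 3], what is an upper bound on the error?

(a) Bisection has linear (order 1) convergence; the error is halved each step.

(b) Error bound = (b-a)/2^n = (3 - (-1))/2^{19}
    = 4/2^{19}

(a) 1 (linear); (b) error ≤ 7.63e-06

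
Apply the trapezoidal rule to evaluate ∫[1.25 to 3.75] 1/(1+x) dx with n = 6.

f(x) = 1/(1+x)
a = 1.25, b = 3.75, n = 6
h = (b - a)/n = 0.416667

Trapezoidal rule: (h/2)[f(x₀) + 2f(x₁) + 2f(x₂) + ... + f(xₙ)]

x_0 = 1.2500, f(x_0) = 0.444444, coefficient = 1
x_1 = 1.6667, f(x_1) = 0.375000, coefficient = 2
x_2 = 2.0833, f(x_2) = 0.324324, coefficient = 2
x_3 = 2.5000, f(x_3) = 0.285714, coefficient = 2
x_4 = 2.9167, f(x_4) = 0.255319, coefficient = 2
x_5 = 3.3333, f(x_5) = 0.230769, coefficient = 2
x_6 = 3.7500, f(x_6) = 0.210526, coefficient = 1

I ≈ (0.416667/2) × 3.597225 = 0.749422
Exact value: 0.747214
Error: 0.002207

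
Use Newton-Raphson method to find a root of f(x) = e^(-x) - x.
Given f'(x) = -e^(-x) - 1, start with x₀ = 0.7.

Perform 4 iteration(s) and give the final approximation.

f(x) = e^(-x) - x
f'(x) = -e^(-x) - 1
x₀ = 0.7

Newton-Raphson formula: x_{n+1} = x_n - f(x_n)/f'(x_n)

Iteration 1:
  f(0.700000) = -0.203415
  f'(0.700000) = -1.496585
  x_1 = 0.700000 - (-0.203415)/(-1.496585) = 0.564081
Iteration 2:
  f(0.564081) = 0.004802
  f'(0.564081) = -1.568883
  x_2 = 0.564081 - 0.004802/(-1.568883) = 0.567142
Iteration 3:
  f(0.567142) = 0.000003
  f'(0.567142) = -1.567144
  x_3 = 0.567142 - 0.000003/(-1.567144) = 0.567143
Iteration 4:
  f(0.567143) = 0.000000
  f'(0.567143) = -1.567143
  x_4 = 0.567143 - 0.000000/(-1.567143) = 0.567143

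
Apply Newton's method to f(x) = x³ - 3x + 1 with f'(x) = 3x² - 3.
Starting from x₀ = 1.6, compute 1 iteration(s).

f(x) = x³ - 3x + 1
f'(x) = 3x² - 3
x₀ = 1.6

Newton-Raphson formula: x_{n+1} = x_n - f(x_n)/f'(x_n)

Iteration 1:
  f(1.600000) = 0.296000
  f'(1.600000) = 4.680000
  x_1 = 1.600000 - 0.296000/4.680000 = 1.536752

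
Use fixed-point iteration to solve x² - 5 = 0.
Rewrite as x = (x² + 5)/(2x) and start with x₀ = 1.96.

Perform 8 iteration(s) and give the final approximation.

Equation: x² - 5 = 0
Fixed-point form: x = (x² + 5)/(2x)
x₀ = 1.96

x_1 = g(1.960000) = 2.255510
x_2 = g(2.255510) = 2.236152
x_3 = g(2.236152) = 2.236068
x_4 = g(2.236068) = 2.236068
x_5 = g(2.236068) = 2.236068
x_6 = g(2.236068) = 2.236068
x_7 = g(2.236068) = 2.236068
x_8 = g(2.236068) = 2.236068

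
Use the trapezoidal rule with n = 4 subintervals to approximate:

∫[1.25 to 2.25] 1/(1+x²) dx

f(x) = 1/(1+x²)
a = 1.25, b = 2.25, n = 4
h = (b - a)/n = 0.250000

Trapezoidal rule: (h/2)[f(x₀) + 2f(x₁) + 2f(x₂) + ... + f(xₙ)]

x_0 = 1.2500, f(x_0) = 0.390244, coefficient = 1
x_1 = 1.5000, f(x_1) = 0.307692, coefficient = 2
x_2 = 1.7500, f(x_2) = 0.246154, coefficient = 2
x_3 = 2.0000, f(x_3) = 0.200000, coefficient = 2
x_4 = 2.2500, f(x_4) = 0.164948, coefficient = 1

I ≈ (0.250000/2) × 2.062885 = 0.257861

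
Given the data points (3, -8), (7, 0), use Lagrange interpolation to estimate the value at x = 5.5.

Lagrange interpolation formula:
P(x) = Σ yᵢ × Lᵢ(x)
where Lᵢ(x) = Π_{j≠i} (x - xⱼ)/(xᵢ - xⱼ)

L_0(5.5) = (5.5 - 7)/(3 - 7) = 0.375000
L_1(5.5) = (5.5 - 3)/(7 - 3) = 0.625000

P(5.5) = (-8)×L_0(5.5) + 0×L_1(5.5)
P(5.5) = -3.000000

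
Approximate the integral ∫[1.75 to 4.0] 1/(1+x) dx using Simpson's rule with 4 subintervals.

f(x) = 1/(1+x)
a = 1.75, b = 4.0, n = 4
h = (b - a)/n = 0.562500

Simpson's rule: (h/3)[f(x₀) + 4f(x₁) + 2f(x₂) + ... + f(xₙ)]

x_0 = 1.7500, f(x_0) = 0.363636, coefficient = 1
x_1 = 2.3125, f(x_1) = 0.301887, coefficient = 4
x_2 = 2.8750, f(x_2) = 0.258065, coefficient = 2
x_3 = 3.4375, f(x_3) = 0.225352, coefficient = 4
x_4 = 4.0000, f(x_4) = 0.200000, coefficient = 1

I ≈ (0.562500/3) × 3.188721 = 0.597885
Exact value: 0.597837
Error: 0.000048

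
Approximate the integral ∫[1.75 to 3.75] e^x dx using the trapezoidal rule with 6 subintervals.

f(x) = e^x
a = 1.75, b = 3.75, n = 6
h = (b - a)/n = 0.333333

Trapezoidal rule: (h/2)[f(x₀) + 2f(x₁) + 2f(x₂) + ... + f(xₙ)]

x_0 = 1.7500, f(x_0) = 5.754603, coefficient = 1
x_1 = 2.0833, f(x_1) = 8.031195, coefficient = 2
x_2 = 2.4167, f(x_2) = 11.208436, coefficient = 2
x_3 = 2.7500, f(x_3) = 15.642632, coefficient = 2
x_4 = 3.0833, f(x_4) = 21.831051, coefficient = 2
x_5 = 3.4167, f(x_5) = 30.467687, coefficient = 2
x_6 = 3.7500, f(x_6) = 42.521082, coefficient = 1

I ≈ (0.333333/2) × 222.637686 = 37.106281
Exact value: 36.766479
Error: 0.339802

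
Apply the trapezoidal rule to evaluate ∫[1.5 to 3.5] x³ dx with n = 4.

f(x) = x³
a = 1.5, b = 3.5, n = 4
h = (b - a)/n = 0.500000

Trapezoidal rule: (h/2)[f(x₀) + 2f(x₁) + 2f(x₂) + ... + f(xₙ)]

x_0 = 1.5000, f(x_0) = 3.375000, coefficient = 1
x_1 = 2.0000, f(x_1) = 8.000000, coefficient = 2
x_2 = 2.5000, f(x_2) = 15.625000, coefficient = 2
x_3 = 3.0000, f(x_3) = 27.000000, coefficient = 2
x_4 = 3.5000, f(x_4) = 42.875000, coefficient = 1

I ≈ (0.500000/2) × 147.500000 = 36.875000
Exact value: 36.250000
Error: 0.625000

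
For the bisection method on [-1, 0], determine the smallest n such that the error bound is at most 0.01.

We need (b-a)/2^n ≤ 0.01
(0 - (-1))/2^n ≤ 0.01
1/2^n ≤ 0.01
2^n ≥ 100
n ≥ log₂(100) = 6.64
n ≥ 7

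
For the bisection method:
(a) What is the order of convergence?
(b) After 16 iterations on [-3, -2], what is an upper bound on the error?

(a) Bisection has linear (order 1) convergence; the error is halved each step.

(b) Error bound = (b-a)/2^n = (-2 - (-3))/2^{16}
    = 1/2^{16}

(a) 1 (linear); (b) error ≤ 1.53e-05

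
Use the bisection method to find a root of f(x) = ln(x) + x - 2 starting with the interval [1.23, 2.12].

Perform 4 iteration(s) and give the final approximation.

f(x) = ln(x) + x - 2
Initial interval: [1.23, 2.12]

Iteration 1:
  c_1 = (1.230000 + 2.120000)/2 = 1.675000
  f(c_1) = f(1.675000) = 0.190813
  f(a) × f(c) < 0, new interval: [1.230000, 1.675000]
Iteration 2:
  c_2 = (1.230000 + 1.675000)/2 = 1.452500
  f(c_2) = f(1.452500) = -0.174214
  f(a) × f(c) ≥ 0, new interval: [1.452500, 1.675000]
Iteration 3:
  c_3 = (1.452500 + 1.675000)/2 = 1.563750
  f(c_3) = f(1.563750) = 0.010837
  f(a) × f(c) < 0, new interval: [1.452500, 1.563750]
Iteration 4:
  c_4 = (1.452500 + 1.563750)/2 = 1.508125
  f(c_4) = f(1.508125) = -0.081008
  f(a) × f(c) ≥ 0, new interval: [1.508125, 1.563750]

After 4 iteration(s), the approximation is c_4 = 1.508125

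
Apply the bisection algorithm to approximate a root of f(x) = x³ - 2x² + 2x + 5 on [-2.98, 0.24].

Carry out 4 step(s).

f(x) = x³ - 2x² + 2x + 5
Initial interval: [-2.98, 0.24]

Iteration 1:
  c_1 = (-2.980000 + 0.240000)/2 = -1.370000
  f(c_1) = f(-1.370000) = -4.065153
  f(a) × f(c) ≥ 0, new interval: [-1.370000, 0.240000]
Iteration 2:
  c_2 = (-1.370000 + 0.240000)/2 = -0.565000
  f(c_2) = f(-0.565000) = 3.051188
  f(a) × f(c) < 0, new interval: [-1.370000, -0.565000]
Iteration 3:
  c_3 = (-1.370000 + (-0.565000))/2 = -0.967500
  f(c_3) = f(-0.967500) = 0.287253
  f(a) × f(c) < 0, new interval: [-1.370000, -0.967500]
Iteration 4:
  c_4 = (-1.370000 + (-0.967500))/2 = -1.168750
  f(c_4) = f(-1.168750) = -1.665938
  f(a) × f(c) ≥ 0, new interval: [-1.168750, -0.967500]

After 4 iteration(s), the approximation is c_4 = -1.168750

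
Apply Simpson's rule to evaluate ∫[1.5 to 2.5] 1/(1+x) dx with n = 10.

f(x) = 1/(1+x)
a = 1.5, b = 2.5, n = 10
h = (b - a)/n = 0.100000

Simpson's rule: (h/3)[f(x₀) + 4f(x₁) + 2f(x₂) + ... + f(xₙ)]

x_0 = 1.5000, f(x_0) = 0.400000, coefficient = 1
x_1 = 1.6000, f(x_1) = 0.384615, coefficient = 4
x_2 = 1.7000, f(x_2) = 0.370370, coefficient = 2
x_3 = 1.8000, f(x_3) = 0.357143, coefficient = 4
x_4 = 1.9000, f(x_4) = 0.344828, coefficient = 2
x_5 = 2.0000, f(x_5) = 0.333333, coefficient = 4
x_6 = 2.1000, f(x_6) = 0.322581, coefficient = 2
x_7 = 2.2000, f(x_7) = 0.312500, coefficient = 4
x_8 = 2.3000, f(x_8) = 0.303030, coefficient = 2
x_9 = 2.4000, f(x_9) = 0.294118, coefficient = 4
x_10 = 2.5000, f(x_10) = 0.285714, coefficient = 1

I ≈ (0.100000/3) × 10.094169 = 0.336472
Exact value: 0.336472
Error: 0.000000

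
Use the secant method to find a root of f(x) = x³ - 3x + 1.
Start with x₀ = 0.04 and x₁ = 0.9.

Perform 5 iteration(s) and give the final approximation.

f(x) = x³ - 3x + 1
x₀ = 0.04, x₁ = 0.9

Secant formula: x_{n+1} = x_n - f(x_n)(x_n - x_{n-1})/(f(x_n) - f(x_{n-1}))

Iteration 1:
  f(0.040000) = 0.880064
  f(0.900000) = -0.971000
  x_2 = 0.900000 - (-0.971000)×(0.900000 - 0.040000)/(-0.971000 - 0.880064)
       = 0.448876
Iteration 2:
  f(0.900000) = -0.971000
  f(0.448876) = -0.256183
  x_3 = 0.448876 - (-0.256183)×(0.448876 - 0.900000)/(-0.256183 - (-0.971000))
       = 0.287197
Iteration 3:
  f(0.448876) = -0.256183
  f(0.287197) = 0.162097
  x_4 = 0.287197 - 0.162097×(0.287197 - 0.448876)/(0.162097 - (-0.256183))
       = 0.349853
Iteration 4:
  f(0.287197) = 0.162097
  f(0.349853) = -0.006737
  x_5 = 0.349853 - (-0.006737)×(0.349853 - 0.287197)/(-0.006737 - 0.162097)
       = 0.347352
Iteration 5:
  f(0.349853) = -0.006737
  f(0.347352) = -0.000148
  x_6 = 0.347352 - (-0.000148)×(0.347352 - 0.349853)/(-0.000148 - (-0.006737))
       = 0.347296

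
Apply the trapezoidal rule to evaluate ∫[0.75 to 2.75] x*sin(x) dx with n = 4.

f(x) = x*sin(x)
a = 0.75, b = 2.75, n = 4
h = (b - a)/n = 0.500000

Trapezoidal rule: (h/2)[f(x₀) + 2f(x₁) + 2f(x₂) + ... + f(xₙ)]

x_0 = 0.7500, f(x_0) = 0.511229, coefficient = 1
x_1 = 1.2500, f(x_1) = 1.186231, coefficient = 2
x_2 = 1.7500, f(x_2) = 1.721975, coefficient = 2
x_3 = 2.2500, f(x_3) = 1.750665, coefficient = 2
x_4 = 2.7500, f(x_4) = 1.049568, coefficient = 1

I ≈ (0.500000/2) × 10.878539 = 2.719635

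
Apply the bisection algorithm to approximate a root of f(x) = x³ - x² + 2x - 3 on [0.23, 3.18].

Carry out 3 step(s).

f(x) = x³ - x² + 2x - 3
Initial interval: [0.23, 3.18]

Iteration 1:
  c_1 = (0.230000 + 3.180000)/2 = 1.705000
  f(c_1) = f(1.705000) = 2.459453
  f(a) × f(c) < 0, new interval: [0.230000, 1.705000]
Iteration 2:
  c_2 = (0.230000 + 1.705000)/2 = 0.967500
  f(c_2) = f(0.967500) = -1.095422
  f(a) × f(c) ≥ 0, new interval: [0.967500, 1.705000]
Iteration 3:
  c_3 = (0.967500 + 1.705000)/2 = 1.336250
  f(c_3) = f(1.336250) = 0.272896
  f(a) × f(c) < 0, new interval: [0.967500, 1.336250]

After 3 iteration(s), the approximation is c_3 = 1.336250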